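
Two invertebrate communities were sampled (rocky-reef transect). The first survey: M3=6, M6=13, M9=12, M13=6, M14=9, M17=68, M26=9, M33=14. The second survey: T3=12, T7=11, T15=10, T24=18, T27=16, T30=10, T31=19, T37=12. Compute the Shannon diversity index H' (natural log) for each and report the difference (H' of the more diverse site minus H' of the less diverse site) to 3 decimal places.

0.400

The first survey: N=137, proportions 0.0438, 0.09489, 0.08759, 0.0438, 0.06569, 0.49635, 0.06569, 0.10219, giving H' = 1.64927 (working shown to 5 dp, full precision carried).
The second survey: N=108, proportions 0.11111, 0.10185, 0.09259, 0.16667, 0.14815, 0.09259, 0.17593, 0.11111, giving H' = 2.04881.
Difference = |1.64927 − 2.04881| = 0.39954, i.e. 0.400 to 3 decimal places.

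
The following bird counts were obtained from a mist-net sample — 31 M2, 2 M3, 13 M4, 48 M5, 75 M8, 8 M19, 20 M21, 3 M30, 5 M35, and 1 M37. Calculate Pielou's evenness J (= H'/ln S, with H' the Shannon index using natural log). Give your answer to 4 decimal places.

0.7565

Total N = 31+2+13+48+75+8+20+3+5+1 = 206, so the proportions are 0.150485, 0.009709, 0.063107, 0.23301, 0.364078, 0.038835, 0.097087, 0.014563, 0.024272, 0.004854 (working shown to 6 dp, full precision carried).
H' = −Σ pᵢ ln pᵢ = −((-0.285003) + (-0.044997) + (-0.174359) + (-0.339419) + (-0.367860) + (-0.126153) + (-0.226422) + (-0.061591) + (-0.090253) + (-0.025863)) = 1.741921.
With S = 10 species, ln S = 2.302585, so J = 1.741921/2.302585 = 0.756507, i.e. 0.7565 to 4 decimal places.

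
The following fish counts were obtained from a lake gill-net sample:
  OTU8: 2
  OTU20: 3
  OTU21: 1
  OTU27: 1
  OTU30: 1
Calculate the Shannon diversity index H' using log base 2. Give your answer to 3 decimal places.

Total N = 2+3+1+1+1 = 8, so the proportions are 0.25, 0.375, 0.125, 0.125, 0.125 (working shown to 5 dp, full precision carried).
Each pᵢ log₂ pᵢ term: 0.25×(-2.00000)=-0.50000, 0.375×(-1.41504)=-0.53064, 0.125×(-3.00000)=-0.37500, 0.125×(-3.00000)=-0.37500, 0.125×(-3.00000)=-0.37500.
Sum = -2.15564, so H' = 2.156.

2.156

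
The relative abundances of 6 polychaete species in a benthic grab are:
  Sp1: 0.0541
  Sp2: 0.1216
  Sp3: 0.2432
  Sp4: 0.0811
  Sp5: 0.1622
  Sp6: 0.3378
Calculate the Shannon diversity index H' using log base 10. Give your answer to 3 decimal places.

0.705

Each pᵢ log₁₀ pᵢ term (working shown to 5 dp, full precision carried): 0.0541×(-1.26680)=-0.06853, 0.1216×(-0.91507)=-0.11127, 0.2432×(-0.61404)=-0.14933, 0.0811×(-1.09098)=-0.08848, 0.1622×(-0.78995)=-0.12813, 0.3378×(-0.47134)=-0.15922.
Sum = -0.70497, so H' = 0.705.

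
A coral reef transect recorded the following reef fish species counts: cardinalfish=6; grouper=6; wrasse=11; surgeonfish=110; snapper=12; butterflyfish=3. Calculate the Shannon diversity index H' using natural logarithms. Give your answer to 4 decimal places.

0.9564

Total N = 6+6+11+110+12+3 = 148, so the proportions are 0.040541, 0.040541, 0.074324, 0.743243, 0.081081, 0.02027 (working shown to 6 dp, full precision carried).
Each pᵢ ln pᵢ term: 0.040541×(-3.205453)=-0.129951, 0.040541×(-3.205453)=-0.129951, 0.074324×(-2.599317)=-0.193192, 0.743243×(-0.296732)=-0.220544, 0.081081×(-2.512306)=-0.203700, 0.02027×(-3.898600)=-0.079026.
Sum = -0.956364, so H' = 0.9564.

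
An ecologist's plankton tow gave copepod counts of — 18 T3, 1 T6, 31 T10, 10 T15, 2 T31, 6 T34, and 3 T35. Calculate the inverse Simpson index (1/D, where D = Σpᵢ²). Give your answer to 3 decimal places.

Total N = 18+1+31+10+2+6+3 = 71, so the proportions are 0.2535211, 0.0140845, 0.4366197, 0.1408451, 0.028169, 0.084507, 0.0422535 (working shown to 7 dp, full precision carried).
D = 0.2535211² + 0.0140845² + 0.4366197² + 0.1408451² + 0.028169² + 0.084507² + 0.0422535² = 0.0642730 + 0.0001984 + 0.1906368 + 0.0198373 + 0.0007935 + 0.0071414 + 0.0017854 = 0.2846657.
So 1/D = 3.51289, i.e. 3.513 to 3 decimal places.

3.513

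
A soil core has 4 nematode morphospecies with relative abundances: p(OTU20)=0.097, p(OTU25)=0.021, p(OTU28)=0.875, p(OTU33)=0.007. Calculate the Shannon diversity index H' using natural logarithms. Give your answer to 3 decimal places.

0.459

Each pᵢ ln pᵢ term (working shown to 5 dp, full precision carried): 0.097×(-2.33304)=-0.22631, 0.021×(-3.86323)=-0.08113, 0.875×(-0.13353)=-0.11684, 0.007×(-4.96185)=-0.03473.
Sum = -0.45901, so H' = 0.459.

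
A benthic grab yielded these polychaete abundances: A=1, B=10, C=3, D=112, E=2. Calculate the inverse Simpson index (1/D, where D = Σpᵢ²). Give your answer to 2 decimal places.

1.29

Total N = 1+10+3+112+2 = 128, so the proportions are 0.00781, 0.07812, 0.02344, 0.875, 0.01562 (working shown to 5 dp, full precision carried).
D = 0.00781² + 0.07812² + 0.02344² + 0.875² + 0.01562² = 0.00006 + 0.00610 + 0.00055 + 0.76562 + 0.00024 = 0.77258.
So 1/D = 1.2944, i.e. 1.29 to 2 decimal places.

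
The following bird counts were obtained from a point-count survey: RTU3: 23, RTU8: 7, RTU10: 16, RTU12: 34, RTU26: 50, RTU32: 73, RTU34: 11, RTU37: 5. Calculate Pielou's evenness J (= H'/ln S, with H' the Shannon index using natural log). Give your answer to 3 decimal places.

0.850

Total N = 23+7+16+34+50+73+11+5 = 219, so the proportions are 0.10502, 0.03196, 0.07306, 0.15525, 0.22831, 0.33333, 0.05023, 0.02283 (working shown to 5 dp, full precision carried).
H' = −Σ pᵢ ln pᵢ = −((-0.23668) + (-0.11006) + (-0.19116) + (-0.28919) + (-0.33723) + (-0.36620) + (-0.15024) + (-0.08629)) = 1.76704.
With S = 8 species, ln S = 2.07944, so J = 1.76704/2.07944 = 0.84977, i.e. 0.850 to 3 decimal places.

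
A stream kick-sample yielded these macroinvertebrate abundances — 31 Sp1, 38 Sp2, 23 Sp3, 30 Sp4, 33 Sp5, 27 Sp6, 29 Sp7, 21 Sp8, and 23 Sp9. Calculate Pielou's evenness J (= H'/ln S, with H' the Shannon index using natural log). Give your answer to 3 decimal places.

0.993

Total N = 31+38+23+30+33+27+29+21+23 = 255, so the proportions are 0.12157, 0.14902, 0.0902, 0.11765, 0.12941, 0.10588, 0.11373, 0.08235, 0.0902 (working shown to 5 dp, full precision carried).
H' = −Σ pᵢ ln pᵢ = −((-0.25618) + (-0.28369) + (-0.21699) + (-0.25177) + (-0.26462) + (-0.23775) + (-0.24724) + (-0.20561) + (-0.21699)) = 2.18083.
With S = 9 species, ln S = 2.19722, so J = 2.18083/2.19722 = 0.99254, i.e. 0.993 to 3 decimal places.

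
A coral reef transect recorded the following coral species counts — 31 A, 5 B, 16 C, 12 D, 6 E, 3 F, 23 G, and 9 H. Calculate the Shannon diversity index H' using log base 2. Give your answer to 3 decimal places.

2.666

Total N = 31+5+16+12+6+3+23+9 = 105, so the proportions are 0.29524, 0.04762, 0.15238, 0.11429, 0.05714, 0.02857, 0.21905, 0.08571 (working shown to 5 dp, full precision carried).
Each pᵢ log₂ pᵢ term: 0.29524×(-1.76005)=-0.51963, 0.04762×(-4.39232)=-0.20916, 0.15238×(-2.71425)=-0.41360, 0.11429×(-3.12928)=-0.35763, 0.05714×(-4.12928)=-0.23596, 0.02857×(-5.12928)=-0.14655, 0.21905×(-2.19068)=-0.47986, 0.08571×(-3.54432)=-0.30380.
Sum = -2.66620, so H' = 2.666.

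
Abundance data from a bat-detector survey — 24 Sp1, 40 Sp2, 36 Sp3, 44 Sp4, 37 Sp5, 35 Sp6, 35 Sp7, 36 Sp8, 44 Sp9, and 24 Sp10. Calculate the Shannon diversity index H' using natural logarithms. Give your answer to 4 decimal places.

Total N = 24+40+36+44+37+35+35+36+44+24 = 355, so the proportions are 0.067606, 0.112676, 0.101408, 0.123944, 0.104225, 0.098592, 0.098592, 0.101408, 0.123944, 0.067606 (working shown to 6 dp, full precision carried).
Each pᵢ ln pᵢ term: 0.067606×(-2.694064)=-0.182134, 0.112676×(-2.183238)=-0.245999, 0.101408×(-2.288599)=-0.232083, 0.123944×(-2.087928)=-0.258785, 0.104225×(-2.261200)=-0.235674, 0.098592×(-2.316770)=-0.228414, 0.098592×(-2.316770)=-0.228414, 0.101408×(-2.288599)=-0.232083, 0.123944×(-2.087928)=-0.258785, 0.067606×(-2.694064)=-0.182134.
Sum = -2.284506, so H' = 2.2845.

2.2845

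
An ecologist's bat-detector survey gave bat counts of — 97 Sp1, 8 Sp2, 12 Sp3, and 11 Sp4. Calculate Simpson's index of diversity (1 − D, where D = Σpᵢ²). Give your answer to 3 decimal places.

Total N = 97+8+12+11 = 128, so the proportions are 0.75781, 0.0625, 0.09375, 0.08594 (working shown to 5 dp, full precision carried).
D = 0.75781² + 0.0625² + 0.09375² + 0.08594² = 0.57428 + 0.00391 + 0.00879 + 0.00739 = 0.59436.
So 1 − D = 0.40564, i.e. 0.406 to 3 decimal places.

0.406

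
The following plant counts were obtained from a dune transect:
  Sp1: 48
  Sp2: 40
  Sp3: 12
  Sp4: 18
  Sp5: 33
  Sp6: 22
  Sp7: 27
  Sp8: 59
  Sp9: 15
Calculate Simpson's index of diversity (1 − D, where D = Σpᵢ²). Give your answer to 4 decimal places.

0.8617

Total N = 48+40+12+18+33+22+27+59+15 = 274, so the proportions are 0.175182, 0.145985, 0.043796, 0.065693, 0.120438, 0.080292, 0.09854, 0.215328, 0.054745 (working shown to 6 dp, full precision carried).
D = 0.175182² + 0.145985² + 0.043796² + 0.065693² + 0.120438² + 0.080292² + 0.09854² + 0.215328² + 0.054745² = 0.030689 + 0.021312 + 0.001918 + 0.004316 + 0.014505 + 0.006447 + 0.009710 + 0.046366 + 0.002997 = 0.138260.
So 1 − D = 0.861740, i.e. 0.8617 to 4 decimal places.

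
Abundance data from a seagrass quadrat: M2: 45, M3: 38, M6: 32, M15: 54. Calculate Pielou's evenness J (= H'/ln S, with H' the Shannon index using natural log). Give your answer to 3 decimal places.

0.986

Total N = 45+38+32+54 = 169, so the proportions are 0.26627, 0.22485, 0.18935, 0.31953 (working shown to 5 dp, full precision carried).
H' = −Σ pᵢ ln pᵢ = −((-0.35234) + (-0.33555) + (-0.31511) + (-0.36455)) = 1.36755.
With S = 4 species, ln S = 1.38629, so J = 1.36755/1.38629 = 0.98648, i.e. 0.986 to 3 decimal places.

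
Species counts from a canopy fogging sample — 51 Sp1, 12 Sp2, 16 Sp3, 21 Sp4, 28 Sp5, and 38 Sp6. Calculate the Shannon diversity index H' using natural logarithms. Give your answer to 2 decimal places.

1.68

Total N = 51+12+16+21+28+38 = 166, so the proportions are 0.3072, 0.0723, 0.0964, 0.1265, 0.1687, 0.2289 (working shown to 4 dp, full precision carried).
Each pᵢ ln pᵢ term: 0.3072×(-1.1802)=-0.3626, 0.0723×(-2.6271)=-0.1899, 0.0964×(-2.3394)=-0.2255, 0.1265×(-2.0675)=-0.2615, 0.1687×(-1.7798)=-0.3002, 0.2289×(-1.4744)=-0.3375.
Sum = -1.6772, so H' = 1.68.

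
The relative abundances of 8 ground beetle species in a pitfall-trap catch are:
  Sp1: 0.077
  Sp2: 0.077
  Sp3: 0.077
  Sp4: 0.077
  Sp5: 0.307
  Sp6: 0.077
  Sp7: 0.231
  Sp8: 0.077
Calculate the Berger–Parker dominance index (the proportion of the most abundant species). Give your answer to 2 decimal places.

0.31

The largest proportion is 0.307, i.e. d = 0.31 to 2 decimal places.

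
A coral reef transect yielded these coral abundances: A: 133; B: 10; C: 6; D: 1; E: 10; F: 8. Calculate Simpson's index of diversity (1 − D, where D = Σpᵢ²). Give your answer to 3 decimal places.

Total N = 133+10+6+1+10+8 = 168, so the proportions are 0.79167, 0.05952, 0.03571, 0.00595, 0.05952, 0.04762 (working shown to 5 dp, full precision carried).
D = 0.79167² + 0.05952² + 0.03571² + 0.00595² + 0.05952² + 0.04762² = 0.62674 + 0.00354 + 0.00128 + 0.00004 + 0.00354 + 0.00227 = 0.63740.
So 1 − D = 0.36260, i.e. 0.363 to 3 decimal places.

0.363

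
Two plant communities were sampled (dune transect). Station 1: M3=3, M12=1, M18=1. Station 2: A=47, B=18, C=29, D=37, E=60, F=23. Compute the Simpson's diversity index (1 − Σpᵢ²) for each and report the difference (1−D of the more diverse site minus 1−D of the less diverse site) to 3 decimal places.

0.246

Station 1: N=5, proportions 0.6, 0.2, 0.2, giving 1−D = 0.56000 (working shown to 5 dp, full precision carried).
Station 2: N=214, proportions 0.21963, 0.08411, 0.13551, 0.1729, 0.28037, 0.10748, giving 1−D = 0.80627.
Difference = |0.56000 − 0.80627| = 0.24627, i.e. 0.246 to 3 decimal places.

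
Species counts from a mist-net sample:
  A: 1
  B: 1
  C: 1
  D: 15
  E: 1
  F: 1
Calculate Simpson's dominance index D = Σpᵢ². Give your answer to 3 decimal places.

Total N = 1+1+1+15+1+1 = 20, so the proportions are 0.05, 0.05, 0.05, 0.75, 0.05, 0.05 (working shown to 5 dp, full precision carried).
D = 0.05² + 0.05² + 0.05² + 0.75² + 0.05² + 0.05² = 0.00250 + 0.00250 + 0.00250 + 0.56250 + 0.00250 + 0.00250 = 0.57500.
To 3 decimal places, D = 0.575.

0.575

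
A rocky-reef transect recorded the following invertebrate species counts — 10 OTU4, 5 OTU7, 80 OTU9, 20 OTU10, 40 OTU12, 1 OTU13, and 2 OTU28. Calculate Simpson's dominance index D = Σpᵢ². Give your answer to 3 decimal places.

Total N = 10+5+80+20+40+1+2 = 158, so the proportions are 0.06329, 0.03165, 0.50633, 0.12658, 0.25316, 0.00633, 0.01266 (working shown to 5 dp, full precision carried).
D = 0.06329² + 0.03165² + 0.50633² + 0.12658² + 0.25316² + 0.00633² + 0.01266² = 0.00401 + 0.00100 + 0.25637 + 0.01602 + 0.06409 + 0.00004 + 0.00016 = 0.34169.
To 3 decimal places, D = 0.342.

0.342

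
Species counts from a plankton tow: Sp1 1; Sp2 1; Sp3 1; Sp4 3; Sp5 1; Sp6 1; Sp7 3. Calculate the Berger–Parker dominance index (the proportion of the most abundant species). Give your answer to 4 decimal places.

0.2727

Total N = 1+1+1+3+1+1+3 = 11, so the proportions are 0.090909, 0.090909, 0.090909, 0.272727, 0.090909, 0.090909, 0.272727 (working shown to 6 dp, full precision carried).
The largest proportion is 0.272727, i.e. d = 0.2727 to 4 decimal places.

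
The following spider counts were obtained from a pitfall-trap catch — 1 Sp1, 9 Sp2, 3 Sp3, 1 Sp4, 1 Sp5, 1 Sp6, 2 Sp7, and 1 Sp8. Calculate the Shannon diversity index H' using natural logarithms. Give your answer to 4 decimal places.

Total N = 1+9+3+1+1+1+2+1 = 19, so the proportions are 0.052632, 0.473684, 0.157895, 0.052632, 0.052632, 0.052632, 0.105263, 0.052632 (working shown to 6 dp, full precision carried).
Each pᵢ ln pᵢ term: 0.052632×(-2.944439)=-0.154970, 0.473684×(-0.747214)=-0.353944, 0.157895×(-1.845827)=-0.291446, 0.052632×(-2.944439)=-0.154970, 0.052632×(-2.944439)=-0.154970, 0.052632×(-2.944439)=-0.154970, 0.105263×(-2.251292)=-0.236978, 0.052632×(-2.944439)=-0.154970.
Sum = -1.657220, so H' = 1.6572.

1.6572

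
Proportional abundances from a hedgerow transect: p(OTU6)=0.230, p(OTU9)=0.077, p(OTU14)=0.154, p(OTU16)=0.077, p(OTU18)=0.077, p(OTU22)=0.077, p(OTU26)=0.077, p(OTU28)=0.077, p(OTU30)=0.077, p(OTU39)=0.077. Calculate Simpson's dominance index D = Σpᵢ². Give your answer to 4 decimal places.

0.1240

D = 0.23² + 0.077² + 0.154² + 0.077² + 0.077² + 0.077² + 0.077² + 0.077² + 0.077² + 0.077² = 0.052900 + 0.005929 + 0.023716 + 0.005929 + 0.005929 + 0.005929 + 0.005929 + 0.005929 + 0.005929 + 0.005929 = 0.124048 (working shown to 6 dp, full precision carried).
To 4 decimal places, D = 0.1240.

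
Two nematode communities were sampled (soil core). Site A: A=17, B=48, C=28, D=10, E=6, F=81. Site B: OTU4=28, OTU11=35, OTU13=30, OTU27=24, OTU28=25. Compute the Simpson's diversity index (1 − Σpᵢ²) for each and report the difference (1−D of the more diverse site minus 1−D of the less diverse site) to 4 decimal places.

Site A: N=190, proportions 0.0894737, 0.2526316, 0.1473684, 0.0526316, 0.0315789, 0.4263158, giving 1−D = 0.7209418 (working shown to 7 dp, full precision carried).
Site B: N=142, proportions 0.1971831, 0.2464789, 0.2112676, 0.1690141, 0.1760563, giving 1−D = 0.7961714.
Difference = |0.7209418 − 0.7961714| = 0.0752296, i.e. 0.0752 to 4 decimal places.

0.0752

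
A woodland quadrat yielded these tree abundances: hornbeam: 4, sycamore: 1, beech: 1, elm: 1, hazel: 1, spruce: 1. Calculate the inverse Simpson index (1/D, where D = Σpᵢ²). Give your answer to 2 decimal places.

Total N = 4+1+1+1+1+1 = 9, so the proportions are 0.444444, 0.111111, 0.111111, 0.111111, 0.111111, 0.111111 (working shown to 6 dp, full precision carried).
D = 0.444444² + 0.111111² + 0.111111² + 0.111111² + 0.111111² + 0.111111² = 0.197531 + 0.012346 + 0.012346 + 0.012346 + 0.012346 + 0.012346 = 0.259259.
So 1/D = 3.8571, i.e. 3.86 to 2 decimal places.

3.86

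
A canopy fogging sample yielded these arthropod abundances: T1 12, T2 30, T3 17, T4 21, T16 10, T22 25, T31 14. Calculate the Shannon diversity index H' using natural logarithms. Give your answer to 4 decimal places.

Total N = 12+30+17+21+10+25+14 = 129, so the proportions are 0.093023, 0.232558, 0.131783, 0.162791, 0.077519, 0.193798, 0.108527 (working shown to 6 dp, full precision carried).
Each pᵢ ln pᵢ term: 0.093023×(-2.374906)=-0.220921, 0.232558×(-1.458615)=-0.339213, 0.131783×(-2.026599)=-0.267071, 0.162791×(-1.815290)=-0.295512, 0.077519×(-2.557227)=-0.198235, 0.193798×(-1.640937)=-0.318011, 0.108527×(-2.220755)=-0.241012.
Sum = -1.879976, so H' = 1.8800.

1.8800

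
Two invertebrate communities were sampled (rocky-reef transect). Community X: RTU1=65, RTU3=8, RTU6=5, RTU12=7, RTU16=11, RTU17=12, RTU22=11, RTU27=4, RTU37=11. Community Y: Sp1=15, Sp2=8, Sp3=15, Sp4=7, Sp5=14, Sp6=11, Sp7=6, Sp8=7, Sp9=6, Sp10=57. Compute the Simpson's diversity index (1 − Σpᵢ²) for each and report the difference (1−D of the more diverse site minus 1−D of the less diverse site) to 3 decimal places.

0.073

Community X: N=134, proportions 0.48507, 0.0597, 0.03731, 0.05224, 0.08209, 0.08955, 0.08209, 0.02985, 0.08209, giving 1−D = 0.72789 (working shown to 5 dp, full precision carried).
Community Y: N=146, proportions 0.10274, 0.05479, 0.10274, 0.04795, 0.09589, 0.07534, 0.0411, 0.04795, 0.0411, 0.39041, giving 1−D = 0.80062.
Difference = |0.72789 − 0.80062| = 0.07273, i.e. 0.073 to 3 decimal places.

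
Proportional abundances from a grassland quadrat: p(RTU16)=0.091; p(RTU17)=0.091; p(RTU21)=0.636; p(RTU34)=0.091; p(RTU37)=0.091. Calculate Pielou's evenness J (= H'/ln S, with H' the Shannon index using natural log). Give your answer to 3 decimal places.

H' = −Σ pᵢ ln pᵢ = −((-0.21812) + (-0.21812) + (-0.28783) + (-0.21812) + (-0.21812)) = 1.16030 (working shown to 5 dp, full precision carried).
With S = 5 species, ln S = 1.60944, so J = 1.16030/1.60944 = 0.72093, i.e. 0.721 to 3 decimal places.

0.721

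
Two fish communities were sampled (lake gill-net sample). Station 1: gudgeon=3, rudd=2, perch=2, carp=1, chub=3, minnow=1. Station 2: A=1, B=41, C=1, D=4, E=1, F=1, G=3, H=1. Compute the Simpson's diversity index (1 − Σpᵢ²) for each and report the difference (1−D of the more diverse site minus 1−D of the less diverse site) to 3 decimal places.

Station 1: N=12, proportions 0.25, 0.16667, 0.16667, 0.08333, 0.25, 0.08333, giving 1−D = 0.80556 (working shown to 5 dp, full precision carried).
Station 2: N=53, proportions 0.01887, 0.77358, 0.01887, 0.07547, 0.01887, 0.01887, 0.0566, 0.01887, giving 1−D = 0.39089.
Difference = |0.80556 − 0.39089| = 0.41467, i.e. 0.415 to 3 decimal places.

0.415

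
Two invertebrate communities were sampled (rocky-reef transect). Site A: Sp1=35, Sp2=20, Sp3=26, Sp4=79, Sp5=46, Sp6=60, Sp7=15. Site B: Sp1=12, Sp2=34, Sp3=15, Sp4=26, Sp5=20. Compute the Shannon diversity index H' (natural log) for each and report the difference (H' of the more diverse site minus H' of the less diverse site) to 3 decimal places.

0.265

Site A: N=281, proportions 0.12456, 0.07117, 0.09253, 0.28114, 0.1637, 0.21352, 0.05338, giving H' = 1.80687 (working shown to 5 dp, full precision carried).
Site B: N=107, proportions 0.11215, 0.31776, 0.14019, 0.24299, 0.18692, giving H' = 1.54235.
Difference = |1.80687 − 1.54235| = 0.26452, i.e. 0.265 to 3 decimal places.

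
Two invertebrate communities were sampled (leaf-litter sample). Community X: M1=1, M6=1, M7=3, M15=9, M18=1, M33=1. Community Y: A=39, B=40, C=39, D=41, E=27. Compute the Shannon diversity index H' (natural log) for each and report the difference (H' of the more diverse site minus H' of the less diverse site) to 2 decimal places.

0.27

Community X: N=16, proportions 0.0625, 0.0625, 0.1875, 0.5625, 0.0625, 0.0625, giving H' = 1.3307 (working shown to 4 dp, full precision carried).
Community Y: N=186, proportions 0.2097, 0.2151, 0.2097, 0.2204, 0.1452, giving H' = 1.5991.
Difference = |1.3307 − 1.5991| = 0.2684, i.e. 0.27 to 2 decimal places.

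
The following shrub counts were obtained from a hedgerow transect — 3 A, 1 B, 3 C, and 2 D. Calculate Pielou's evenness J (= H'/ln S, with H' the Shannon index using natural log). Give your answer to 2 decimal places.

0.95

Total N = 3+1+3+2 = 9, so the proportions are 0.3333, 0.1111, 0.3333, 0.2222 (working shown to 4 dp, full precision carried).
H' = −Σ pᵢ ln pᵢ = −((-0.3662) + (-0.2441) + (-0.3662) + (-0.3342)) = 1.3108.
With S = 4 species, ln S = 1.3863, so J = 1.3108/1.3863 = 0.9455, i.e. 0.95 to 2 decimal places.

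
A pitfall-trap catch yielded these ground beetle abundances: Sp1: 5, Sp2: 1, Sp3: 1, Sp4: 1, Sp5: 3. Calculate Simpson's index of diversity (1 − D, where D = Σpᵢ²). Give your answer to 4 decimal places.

Total N = 5+1+1+1+3 = 11, so the proportions are 0.454545, 0.090909, 0.090909, 0.090909, 0.272727 (working shown to 6 dp, full precision carried).
D = 0.454545² + 0.090909² + 0.090909² + 0.090909² + 0.272727² = 0.206612 + 0.008264 + 0.008264 + 0.008264 + 0.074380 = 0.305785.
So 1 − D = 0.694215, i.e. 0.6942 to 4 decimal places.

0.6942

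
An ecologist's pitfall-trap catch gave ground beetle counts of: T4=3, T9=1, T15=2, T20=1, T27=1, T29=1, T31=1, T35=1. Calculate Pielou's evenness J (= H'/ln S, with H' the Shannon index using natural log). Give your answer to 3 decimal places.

Total N = 3+1+2+1+1+1+1+1 = 11, so the proportions are 0.27273, 0.09091, 0.18182, 0.09091, 0.09091, 0.09091, 0.09091, 0.09091 (working shown to 5 dp, full precision carried).
H' = −Σ pᵢ ln pᵢ = −((-0.35435) + (-0.21799) + (-0.30995) + (-0.21799) + (-0.21799) + (-0.21799) + (-0.21799) + (-0.21799)) = 1.97225.
With S = 8 species, ln S = 2.07944, so J = 1.97225/2.07944 = 0.94845, i.e. 0.948 to 3 decimal places.

0.948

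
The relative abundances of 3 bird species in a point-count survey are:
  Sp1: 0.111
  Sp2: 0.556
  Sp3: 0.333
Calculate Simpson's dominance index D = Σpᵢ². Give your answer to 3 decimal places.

0.432

D = 0.111² + 0.556² + 0.333² = 0.01232 + 0.30914 + 0.11089 = 0.43235 (working shown to 5 dp, full precision carried).
To 3 decimal places, D = 0.432.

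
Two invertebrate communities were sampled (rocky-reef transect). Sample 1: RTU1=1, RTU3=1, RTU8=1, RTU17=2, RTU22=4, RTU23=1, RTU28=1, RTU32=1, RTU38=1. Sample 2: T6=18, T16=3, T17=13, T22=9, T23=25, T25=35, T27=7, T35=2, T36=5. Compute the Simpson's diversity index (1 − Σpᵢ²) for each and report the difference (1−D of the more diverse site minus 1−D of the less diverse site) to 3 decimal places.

Sample 1: N=13, proportions 0.07692, 0.07692, 0.07692, 0.15385, 0.30769, 0.07692, 0.07692, 0.07692, 0.07692, giving 1−D = 0.84024 (working shown to 5 dp, full precision carried).
Sample 2: N=117, proportions 0.15385, 0.02564, 0.11111, 0.07692, 0.21368, 0.29915, 0.05983, 0.01709, 0.04274, giving 1−D = 0.81657.
Difference = |0.84024 − 0.81657| = 0.02367, i.e. 0.024 to 3 decimal places.

0.024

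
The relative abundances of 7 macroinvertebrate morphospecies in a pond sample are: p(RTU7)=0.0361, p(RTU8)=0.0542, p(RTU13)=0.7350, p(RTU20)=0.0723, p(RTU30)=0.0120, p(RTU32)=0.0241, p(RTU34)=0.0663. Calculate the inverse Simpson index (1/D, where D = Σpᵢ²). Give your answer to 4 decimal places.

1.8024

D = 0.0361² + 0.0542² + 0.735² + 0.0723² + 0.012² + 0.0241² + 0.0663² = 0.0013032 + 0.0029376 + 0.5402250 + 0.0052273 + 0.0001440 + 0.0005808 + 0.0043957 = 0.5548136 (working shown to 7 dp, full precision carried).
So 1/D = 1.802407, i.e. 1.8024 to 4 decimal places.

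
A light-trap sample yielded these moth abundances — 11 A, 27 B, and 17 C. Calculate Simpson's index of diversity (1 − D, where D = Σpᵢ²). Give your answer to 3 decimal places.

Total N = 11+27+17 = 55, so the proportions are 0.2, 0.49091, 0.30909 (working shown to 5 dp, full precision carried).
D = 0.2² + 0.49091² + 0.30909² = 0.04000 + 0.24099 + 0.09554 = 0.37653.
So 1 − D = 0.62347, i.e. 0.623 to 3 decimal places.

0.623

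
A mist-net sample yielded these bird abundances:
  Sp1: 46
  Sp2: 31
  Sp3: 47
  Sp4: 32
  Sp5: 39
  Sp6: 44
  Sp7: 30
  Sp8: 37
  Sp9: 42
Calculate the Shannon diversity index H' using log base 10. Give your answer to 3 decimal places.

0.949

Total N = 46+31+47+32+39+44+30+37+42 = 348, so the proportions are 0.13218, 0.08908, 0.13506, 0.09195, 0.11207, 0.12644, 0.08621, 0.10632, 0.12069 (working shown to 5 dp, full precision carried).
Each pᵢ log₁₀ pᵢ term: 0.13218×(-0.87882)=-0.11617, 0.08908×(-1.05022)=-0.09355, 0.13506×(-0.86948)=-0.11743, 0.09195×(-1.03643)=-0.09530, 0.11207×(-0.95051)=-0.10652, 0.12644×(-0.89813)=-0.11356, 0.08621×(-1.06446)=-0.09176, 0.10632×(-0.97338)=-0.10349, 0.12069×(-0.91833)=-0.11083.
Sum = -0.94862, so H' = 0.949.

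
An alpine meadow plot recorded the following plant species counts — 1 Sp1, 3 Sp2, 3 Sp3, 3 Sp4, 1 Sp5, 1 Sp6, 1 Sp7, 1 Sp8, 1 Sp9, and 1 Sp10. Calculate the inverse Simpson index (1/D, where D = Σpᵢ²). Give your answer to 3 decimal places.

Total N = 1+3+3+3+1+1+1+1+1+1 = 16, so the proportions are 0.0625, 0.1875, 0.1875, 0.1875, 0.0625, 0.0625, 0.0625, 0.0625, 0.0625, 0.0625 (working shown to 7 dp, full precision carried).
D = 0.0625² + 0.1875² + 0.1875² + 0.1875² + 0.0625² + 0.0625² + 0.0625² + 0.0625² + 0.0625² + 0.0625² = 0.0039062 + 0.0351562 + 0.0351562 + 0.0351562 + 0.0039062 + 0.0039062 + 0.0039062 + 0.0039062 + 0.0039062 + 0.0039062 = 0.1328125.
So 1/D = 7.52941, i.e. 7.529 to 3 decimal places.

7.529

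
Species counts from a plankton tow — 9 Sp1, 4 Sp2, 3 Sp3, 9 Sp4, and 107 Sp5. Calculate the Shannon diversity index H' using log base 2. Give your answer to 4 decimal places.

1.0508

Total N = 9+4+3+9+107 = 132, so the proportions are 0.068182, 0.030303, 0.022727, 0.068182, 0.810606 (working shown to 6 dp, full precision carried).
Each pᵢ log₂ pᵢ term: 0.068182×(-3.874469)=-0.264168, 0.030303×(-5.044394)=-0.152860, 0.022727×(-5.459432)=-0.124078, 0.068182×(-3.874469)=-0.264168, 0.810606×(-0.302927)=-0.245555.
Sum = -1.050830, so H' = 1.0508.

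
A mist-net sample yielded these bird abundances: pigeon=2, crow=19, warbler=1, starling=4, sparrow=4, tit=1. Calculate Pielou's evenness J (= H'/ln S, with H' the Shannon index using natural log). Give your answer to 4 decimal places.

Total N = 2+19+1+4+4+1 = 31, so the proportions are 0.064516, 0.612903, 0.032258, 0.129032, 0.129032, 0.032258 (working shown to 6 dp, full precision carried).
H' = −Σ pᵢ ln pᵢ = −((-0.176828) + (-0.300046) + (-0.110774) + (-0.264218) + (-0.264218) + (-0.110774)) = 1.226858.
With S = 6 species, ln S = 1.791759, so J = 1.226858/1.791759 = 0.684723, i.e. 0.6847 to 4 decimal places.

0.6847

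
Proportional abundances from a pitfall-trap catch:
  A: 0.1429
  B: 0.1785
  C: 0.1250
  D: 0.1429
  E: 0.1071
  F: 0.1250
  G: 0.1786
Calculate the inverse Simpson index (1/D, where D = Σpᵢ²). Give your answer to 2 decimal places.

6.79

D = 0.1429² + 0.1785² + 0.125² + 0.1429² + 0.1071² + 0.125² + 0.1786² = 0.020420 + 0.031862 + 0.015625 + 0.020420 + 0.011470 + 0.015625 + 0.031898 = 0.147321 (working shown to 6 dp, full precision carried).
So 1/D = 6.7879, i.e. 6.79 to 2 decimal places.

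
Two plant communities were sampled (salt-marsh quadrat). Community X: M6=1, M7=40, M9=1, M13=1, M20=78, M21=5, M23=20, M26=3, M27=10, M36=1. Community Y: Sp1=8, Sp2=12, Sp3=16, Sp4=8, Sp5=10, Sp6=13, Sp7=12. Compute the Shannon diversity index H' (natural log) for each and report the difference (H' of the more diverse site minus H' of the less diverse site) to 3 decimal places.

0.479

Community X: N=160, proportions 0.00625, 0.25, 0.00625, 0.00625, 0.4875, 0.03125, 0.125, 0.01875, 0.0625, 0.00625, giving H' = 1.439786 (working shown to 6 dp, full precision carried).
Community Y: N=79, proportions 0.101266, 0.151899, 0.202532, 0.101266, 0.126582, 0.164557, 0.151899, giving H' = 1.918303.
Difference = |1.439786 − 1.918303| = 0.478517, i.e. 0.479 to 3 decimal places.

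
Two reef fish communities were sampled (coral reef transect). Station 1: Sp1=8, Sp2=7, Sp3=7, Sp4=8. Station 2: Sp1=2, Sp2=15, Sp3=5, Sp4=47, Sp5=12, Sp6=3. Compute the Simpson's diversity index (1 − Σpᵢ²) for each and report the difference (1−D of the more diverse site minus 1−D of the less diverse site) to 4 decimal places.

Station 1: N=30, proportions 0.266667, 0.233333, 0.233333, 0.266667, giving 1−D = 0.748889 (working shown to 6 dp, full precision carried).
Station 2: N=84, proportions 0.02381, 0.178571, 0.059524, 0.559524, 0.142857, 0.035714, giving 1−D = 0.629252.
Difference = |0.748889 − 0.629252| = 0.119637, i.e. 0.1196 to 4 decimal places.

0.1196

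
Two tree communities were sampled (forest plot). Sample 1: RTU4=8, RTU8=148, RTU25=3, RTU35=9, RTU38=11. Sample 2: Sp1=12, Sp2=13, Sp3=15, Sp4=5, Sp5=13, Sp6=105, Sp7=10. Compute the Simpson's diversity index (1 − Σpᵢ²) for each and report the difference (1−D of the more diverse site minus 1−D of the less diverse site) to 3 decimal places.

0.296

Sample 1: N=179, proportions 0.04469, 0.82682, 0.01676, 0.05028, 0.06145, giving 1−D = 0.30779 (working shown to 5 dp, full precision carried).
Sample 2: N=173, proportions 0.06936, 0.07514, 0.08671, 0.0289, 0.07514, 0.60694, 0.0578, giving 1−D = 0.60383.
Difference = |0.30779 − 0.60383| = 0.29604, i.e. 0.296 to 3 decimal places.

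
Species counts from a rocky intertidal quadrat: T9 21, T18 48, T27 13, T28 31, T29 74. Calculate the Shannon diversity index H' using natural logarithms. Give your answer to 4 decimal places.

Total N = 21+48+13+31+74 = 187, so the proportions are 0.112299, 0.256684, 0.069519, 0.165775, 0.395722 (working shown to 6 dp, full precision carried).
Each pᵢ ln pᵢ term: 0.112299×(-2.186586)=-0.245552, 0.256684×(-1.359908)=-0.349067, 0.069519×(-2.666159)=-0.185348, 0.165775×(-1.797121)=-0.297919, 0.395722×(-0.927044)=-0.366851.
Sum = -1.444738, so H' = 1.4447.

1.4447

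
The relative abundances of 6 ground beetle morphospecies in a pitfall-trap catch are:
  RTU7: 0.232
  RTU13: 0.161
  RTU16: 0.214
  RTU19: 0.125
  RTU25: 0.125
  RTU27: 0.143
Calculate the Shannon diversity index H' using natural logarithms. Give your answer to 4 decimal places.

1.7609

Each pᵢ ln pᵢ term (working shown to 6 dp, full precision carried): 0.232×(-1.461018)=-0.338956, 0.161×(-1.826351)=-0.294042, 0.214×(-1.541779)=-0.329941, 0.125×(-2.079442)=-0.259930, 0.125×(-2.079442)=-0.259930, 0.143×(-1.944911)=-0.278122.
Sum = -1.760922, so H' = 1.7609.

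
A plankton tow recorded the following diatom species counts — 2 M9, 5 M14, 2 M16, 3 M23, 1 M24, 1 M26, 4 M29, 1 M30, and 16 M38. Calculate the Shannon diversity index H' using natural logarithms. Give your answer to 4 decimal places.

Total N = 2+5+2+3+1+1+4+1+16 = 35, so the proportions are 0.057143, 0.142857, 0.057143, 0.085714, 0.028571, 0.028571, 0.114286, 0.028571, 0.457143 (working shown to 6 dp, full precision carried).
Each pᵢ ln pᵢ term: 0.057143×(-2.862201)=-0.163554, 0.142857×(-1.945910)=-0.277987, 0.057143×(-2.862201)=-0.163554, 0.085714×(-2.456736)=-0.210577, 0.028571×(-3.555348)=-0.101581, 0.028571×(-3.555348)=-0.101581, 0.114286×(-2.169054)=-0.247892, 0.028571×(-3.555348)=-0.101581, 0.457143×(-0.782759)=-0.357833.
Sum = -1.726142, so H' = 1.7261.

1.7261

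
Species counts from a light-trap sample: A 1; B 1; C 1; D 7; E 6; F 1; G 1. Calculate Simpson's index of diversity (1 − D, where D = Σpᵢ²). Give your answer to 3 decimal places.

0.722

Total N = 1+1+1+7+6+1+1 = 18, so the proportions are 0.05556, 0.05556, 0.05556, 0.38889, 0.33333, 0.05556, 0.05556 (working shown to 5 dp, full precision carried).
D = 0.05556² + 0.05556² + 0.05556² + 0.38889² + 0.33333² + 0.05556² + 0.05556² = 0.00309 + 0.00309 + 0.00309 + 0.15123 + 0.11111 + 0.00309 + 0.00309 = 0.27778.
So 1 − D = 0.72222, i.e. 0.722 to 3 decimal places.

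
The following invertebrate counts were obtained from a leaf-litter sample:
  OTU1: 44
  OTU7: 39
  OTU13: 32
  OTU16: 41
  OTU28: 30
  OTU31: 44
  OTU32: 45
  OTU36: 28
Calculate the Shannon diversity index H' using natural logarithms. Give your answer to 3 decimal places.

Total N = 44+39+32+41+30+44+45+28 = 303, so the proportions are 0.14521, 0.12871, 0.10561, 0.13531, 0.09901, 0.14521, 0.14851, 0.09241 (working shown to 5 dp, full precision carried).
Each pᵢ ln pᵢ term: 0.14521×(-1.92954)=-0.28020, 0.12871×(-2.05017)=-0.26388, 0.10561×(-2.24800)=-0.23741, 0.13531×(-2.00016)=-0.27065, 0.09901×(-2.31254)=-0.22896, 0.14521×(-1.92954)=-0.28020, 0.14851×(-1.90707)=-0.28323, 0.09241×(-2.38153)=-0.22008.
Sum = -2.06461, so H' = 2.065.

2.065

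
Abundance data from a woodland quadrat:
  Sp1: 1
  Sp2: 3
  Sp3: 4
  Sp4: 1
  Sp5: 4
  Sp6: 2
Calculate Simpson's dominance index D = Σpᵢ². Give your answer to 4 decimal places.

Total N = 1+3+4+1+4+2 = 15, so the proportions are 0.066667, 0.2, 0.266667, 0.066667, 0.266667, 0.133333 (working shown to 6 dp, full precision carried).
D = 0.066667² + 0.2² + 0.266667² + 0.066667² + 0.266667² + 0.133333² = 0.004444 + 0.040000 + 0.071111 + 0.004444 + 0.071111 + 0.017778 = 0.208889.
To 4 decimal places, D = 0.2089.

0.2089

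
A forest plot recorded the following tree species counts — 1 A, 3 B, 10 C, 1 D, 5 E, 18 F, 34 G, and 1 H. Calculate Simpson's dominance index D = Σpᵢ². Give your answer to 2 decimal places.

0.30

Total N = 1+3+10+1+5+18+34+1 = 73, so the proportions are 0.0137, 0.0411, 0.137, 0.0137, 0.0685, 0.2466, 0.4658, 0.0137 (working shown to 4 dp, full precision carried).
D = 0.0137² + 0.0411² + 0.137² + 0.0137² + 0.0685² + 0.2466² + 0.4658² + 0.0137² = 0.0002 + 0.0017 + 0.0188 + 0.0002 + 0.0047 + 0.0608 + 0.2169 + 0.0002 = 0.3034.
To 2 decimal places, D = 0.30.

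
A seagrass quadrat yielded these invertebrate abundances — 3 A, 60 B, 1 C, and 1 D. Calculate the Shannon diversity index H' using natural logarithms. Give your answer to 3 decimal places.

0.344

Total N = 3+60+1+1 = 65, so the proportions are 0.04615, 0.92308, 0.01538, 0.01538 (working shown to 5 dp, full precision carried).
Each pᵢ ln pᵢ term: 0.04615×(-3.07577)=-0.14196, 0.92308×(-0.08004)=-0.07389, 0.01538×(-4.17439)=-0.06422, 0.01538×(-4.17439)=-0.06422.
Sum = -0.34429, so H' = 0.344.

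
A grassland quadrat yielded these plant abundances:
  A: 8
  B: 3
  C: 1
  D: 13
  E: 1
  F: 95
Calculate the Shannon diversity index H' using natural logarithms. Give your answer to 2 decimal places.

0.78

Total N = 8+3+1+13+1+95 = 121, so the proportions are 0.0661, 0.0248, 0.0083, 0.1074, 0.0083, 0.7851 (working shown to 4 dp, full precision carried).
Each pᵢ ln pᵢ term: 0.0661×(-2.7163)=-0.1796, 0.0248×(-3.6972)=-0.0917, 0.0083×(-4.7958)=-0.0396, 0.1074×(-2.2308)=-0.2397, 0.0083×(-4.7958)=-0.0396, 0.7851×(-0.2419)=-0.1899.
Sum = -0.7801, so H' = 0.78.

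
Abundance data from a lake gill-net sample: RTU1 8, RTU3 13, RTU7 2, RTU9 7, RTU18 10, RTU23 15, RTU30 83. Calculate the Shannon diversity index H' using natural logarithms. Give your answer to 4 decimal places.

Total N = 8+13+2+7+10+15+83 = 138, so the proportions are 0.057971, 0.094203, 0.014493, 0.050725, 0.072464, 0.108696, 0.601449 (working shown to 6 dp, full precision carried).
Each pᵢ ln pᵢ term: 0.057971×(-2.847812)=-0.165091, 0.094203×(-2.362304)=-0.222536, 0.014493×(-4.234107)=-0.061364, 0.050725×(-2.981344)=-0.151228, 0.072464×(-2.624669)=-0.190193, 0.108696×(-2.219203)=-0.241218, 0.601449×(-0.508413)=-0.305785.
Sum = -1.337414, so H' = 1.3374.

1.3374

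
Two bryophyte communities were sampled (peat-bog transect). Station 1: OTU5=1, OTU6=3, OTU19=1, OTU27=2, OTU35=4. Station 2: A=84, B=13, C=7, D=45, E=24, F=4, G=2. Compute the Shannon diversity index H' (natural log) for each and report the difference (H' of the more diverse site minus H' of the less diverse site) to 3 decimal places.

0.044

Station 1: N=11, proportions 0.09091, 0.27273, 0.09091, 0.18182, 0.36364, giving H' = 1.46814 (working shown to 5 dp, full precision carried).
Station 2: N=179, proportions 0.46927, 0.07263, 0.03911, 0.2514, 0.13408, 0.02235, 0.01117, giving H' = 1.42393.
Difference = |1.46814 − 1.42393| = 0.04421, i.e. 0.044 to 3 decimal places.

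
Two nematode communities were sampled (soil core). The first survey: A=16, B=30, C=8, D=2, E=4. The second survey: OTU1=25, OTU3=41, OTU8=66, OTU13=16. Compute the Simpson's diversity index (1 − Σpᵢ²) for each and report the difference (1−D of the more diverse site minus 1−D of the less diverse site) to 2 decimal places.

The first survey: N=60, proportions 0.2667, 0.5, 0.1333, 0.0333, 0.0667, giving 1−D = 0.6556 (working shown to 4 dp, full precision carried).
The second survey: N=148, proportions 0.1689, 0.277, 0.4459, 0.1081, giving 1−D = 0.6842.
Difference = |0.6556 − 0.6842| = 0.0286, i.e. 0.03 to 2 decimal places.

0.03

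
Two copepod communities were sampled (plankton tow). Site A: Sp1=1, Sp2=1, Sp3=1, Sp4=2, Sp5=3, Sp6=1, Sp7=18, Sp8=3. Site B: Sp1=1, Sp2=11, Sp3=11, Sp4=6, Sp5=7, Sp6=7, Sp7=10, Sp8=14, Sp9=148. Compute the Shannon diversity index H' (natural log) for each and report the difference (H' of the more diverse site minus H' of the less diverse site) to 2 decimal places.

0.17

Site A: N=30, proportions 0.03333, 0.03333, 0.03333, 0.06667, 0.1, 0.03333, 0.6, 0.1, giving H' = 1.40104 (working shown to 5 dp, full precision carried).
Site B: N=215, proportions 0.00465, 0.05116, 0.05116, 0.02791, 0.03256, 0.03256, 0.04651, 0.06512, 0.68837, giving H' = 1.22967.
Difference = |1.40104 − 1.22967| = 0.17137, i.e. 0.17 to 2 decimal places.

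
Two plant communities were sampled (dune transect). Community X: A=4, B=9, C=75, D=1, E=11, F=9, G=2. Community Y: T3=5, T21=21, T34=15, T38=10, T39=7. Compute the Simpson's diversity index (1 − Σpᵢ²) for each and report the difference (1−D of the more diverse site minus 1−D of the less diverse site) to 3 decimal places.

Community X: N=111, proportions 0.03604, 0.08108, 0.67568, 0.00901, 0.0991, 0.08108, 0.01802, giving 1−D = 0.51879 (working shown to 5 dp, full precision carried).
Community Y: N=58, proportions 0.08621, 0.36207, 0.25862, 0.17241, 0.12069, giving 1−D = 0.75030.
Difference = |0.51879 − 0.75030| = 0.23151, i.e. 0.232 to 3 decimal places.

0.232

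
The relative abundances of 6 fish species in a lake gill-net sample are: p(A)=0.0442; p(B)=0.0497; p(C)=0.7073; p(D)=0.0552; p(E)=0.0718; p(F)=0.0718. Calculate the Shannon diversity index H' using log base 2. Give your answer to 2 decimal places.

1.54

Each pᵢ log₂ pᵢ term (working shown to 4 dp, full precision carried): 0.0442×(-4.4998)=-0.1989, 0.0497×(-4.3306)=-0.2152, 0.7073×(-0.4996)=-0.3534, 0.0552×(-4.1792)=-0.2307, 0.0718×(-3.7999)=-0.2728, 0.0718×(-3.7999)=-0.2728.
Sum = -1.5438, so H' = 1.54.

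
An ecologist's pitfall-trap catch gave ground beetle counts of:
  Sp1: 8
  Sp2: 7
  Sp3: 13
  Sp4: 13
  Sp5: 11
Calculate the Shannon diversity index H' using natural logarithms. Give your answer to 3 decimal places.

Total N = 8+7+13+13+11 = 52, so the proportions are 0.15385, 0.13462, 0.25, 0.25, 0.21154 (working shown to 5 dp, full precision carried).
Each pᵢ ln pᵢ term: 0.15385×(-1.87180)=-0.28797, 0.13462×(-2.00533)=-0.26995, 0.25×(-1.38629)=-0.34657, 0.25×(-1.38629)=-0.34657, 0.21154×(-1.55335)=-0.32859.
Sum = -1.57966, so H' = 1.580.

1.580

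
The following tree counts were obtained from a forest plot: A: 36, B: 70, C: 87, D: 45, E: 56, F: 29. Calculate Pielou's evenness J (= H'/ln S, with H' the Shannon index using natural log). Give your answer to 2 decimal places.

Total N = 36+70+87+45+56+29 = 323, so the proportions are 0.1115, 0.2167, 0.2693, 0.1393, 0.1734, 0.0898 (working shown to 4 dp, full precision carried).
H' = −Σ pᵢ ln pᵢ = −((-0.2445) + (-0.3314) + (-0.3533) + (-0.2746) + (-0.3038) + (-0.2164)) = 1.7241.
With S = 6 species, ln S = 1.7918, so J = 1.7241/1.7918 = 0.9622, i.e. 0.96 to 2 decimal places.

0.96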